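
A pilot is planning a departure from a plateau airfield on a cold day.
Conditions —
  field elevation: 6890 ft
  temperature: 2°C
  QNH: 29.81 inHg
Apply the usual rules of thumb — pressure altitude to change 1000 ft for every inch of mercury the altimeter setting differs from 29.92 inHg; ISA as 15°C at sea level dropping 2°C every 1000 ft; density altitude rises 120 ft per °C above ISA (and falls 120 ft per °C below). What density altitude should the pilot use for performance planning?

7120 ft

Pressure altitude = 6890 + (29.92 − 29.81) × 1000 = 6890 + (+110) = 7000 ft.
ISA temperature at 7000 ft = 15 − 2 × (7000/1000) = 1°C.
ISA deviation = 2 − 1 = +1°C.
Density altitude = 7000 + 120 × (1) = 7120 ft.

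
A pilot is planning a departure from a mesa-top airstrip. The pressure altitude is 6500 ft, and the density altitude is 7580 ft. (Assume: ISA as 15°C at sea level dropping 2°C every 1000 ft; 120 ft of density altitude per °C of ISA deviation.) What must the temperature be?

Density altitude − pressure altitude = 7580 − 6500 = +1080 ft.
At 120 ft/°C that is an ISA deviation of 1080/120 = +9°C.
ISA temperature at 6500 ft = 15 − 2 × (6500/1000) = 2°C.
OAT = ISA + deviation = 2 + (+9) = 11°C.

11°C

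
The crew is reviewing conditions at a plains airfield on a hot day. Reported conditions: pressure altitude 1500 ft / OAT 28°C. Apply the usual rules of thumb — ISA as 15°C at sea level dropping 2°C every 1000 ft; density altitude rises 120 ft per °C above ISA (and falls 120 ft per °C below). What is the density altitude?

3420 ft

ISA temperature at 1500 ft = 15 − 2 × (1500/1000) = 12°C.
ISA deviation = 28 − 12 = +16°C.
Density altitude = 1500 + 120 × (16) = 1500 + (+1920) = 3420 ft.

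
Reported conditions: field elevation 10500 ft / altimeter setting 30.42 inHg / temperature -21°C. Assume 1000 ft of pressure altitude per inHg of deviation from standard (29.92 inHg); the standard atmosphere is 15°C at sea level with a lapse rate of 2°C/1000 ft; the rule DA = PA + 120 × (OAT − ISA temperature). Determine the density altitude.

8080 ft

Pressure altitude = 10500 + (29.92 − 30.42) × 1000 = 10500 + (-500) = 10000 ft.
ISA temperature at 10000 ft = 15 − 2 × (10000/1000) = -5°C.
ISA deviation = -21 − (-5) = -16°C.
Density altitude = 10000 + 120 × (-16) = 8080 ft.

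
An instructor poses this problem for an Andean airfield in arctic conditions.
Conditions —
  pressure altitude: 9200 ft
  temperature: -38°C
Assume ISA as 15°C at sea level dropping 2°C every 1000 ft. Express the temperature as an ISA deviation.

ISA-34.6°C

ISA temperature at 9200 ft = 15 − 2 × (9200/1000) = -3.4°C.
Deviation = OAT − ISA = -38 − (-3.4) = -34.6°C.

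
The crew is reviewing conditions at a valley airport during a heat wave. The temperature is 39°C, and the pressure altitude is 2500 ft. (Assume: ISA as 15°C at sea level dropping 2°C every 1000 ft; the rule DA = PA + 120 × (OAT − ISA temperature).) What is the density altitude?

ISA temperature at 2500 ft = 15 − 2 × (2500/1000) = 10°C.
ISA deviation = 39 − 10 = +29°C.
Density altitude = 2500 + 120 × (29) = 2500 + (+3480) = 5980 ft.

5980 ft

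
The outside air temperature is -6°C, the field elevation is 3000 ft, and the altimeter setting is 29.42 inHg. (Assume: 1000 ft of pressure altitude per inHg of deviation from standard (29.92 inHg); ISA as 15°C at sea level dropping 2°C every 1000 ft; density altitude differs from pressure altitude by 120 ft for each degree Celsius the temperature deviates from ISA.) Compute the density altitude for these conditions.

1820 ft

Pressure altitude = 3000 + (29.92 − 29.42) × 1000 = 3000 + (+500) = 3500 ft.
ISA temperature at 3500 ft = 15 − 2 × (3500/1000) = 8°C.
ISA deviation = -6 − 8 = -14°C.
Density altitude = 3500 + 120 × (-14) = 1820 ft.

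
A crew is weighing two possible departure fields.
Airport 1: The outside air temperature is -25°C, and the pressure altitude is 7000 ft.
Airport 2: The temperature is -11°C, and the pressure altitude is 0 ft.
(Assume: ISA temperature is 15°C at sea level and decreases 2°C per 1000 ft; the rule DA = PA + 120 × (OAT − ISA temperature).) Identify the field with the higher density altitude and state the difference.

Airport 1: ISA temp = 1°C, deviation -26°C, DA = 7000 + 120 × (-26) = 3880 ft.
Airport 2: ISA temp = 15°C, deviation -26°C, DA = 0 + 120 × (-26) = -3120 ft.
Airport 1 is higher by 3880 − (-3120) = 7000 ft.

Airport 1 by 7000 ft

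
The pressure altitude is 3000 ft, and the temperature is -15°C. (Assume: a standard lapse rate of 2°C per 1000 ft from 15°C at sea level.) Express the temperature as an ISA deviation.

ISA temperature at 3000 ft = 15 − 2 × (3000/1000) = 9°C.
Deviation = OAT − ISA = -15 − 9 = -24°C.

ISA-24°C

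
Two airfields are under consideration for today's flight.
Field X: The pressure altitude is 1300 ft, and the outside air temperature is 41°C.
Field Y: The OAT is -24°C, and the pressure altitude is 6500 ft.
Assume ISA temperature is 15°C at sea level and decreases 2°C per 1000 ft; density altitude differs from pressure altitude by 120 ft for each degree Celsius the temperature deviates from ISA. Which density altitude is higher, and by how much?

Field X: ISA temp = 12.4°C, deviation +28.6°C, DA = 1300 + 120 × 28.6 = 4732 ft.
Field Y: ISA temp = 2°C, deviation -26°C, DA = 6500 + 120 × (-26) = 3380 ft.
Field X is higher by 4732 − 3380 = 1352 ft.

Field X by 1352 ft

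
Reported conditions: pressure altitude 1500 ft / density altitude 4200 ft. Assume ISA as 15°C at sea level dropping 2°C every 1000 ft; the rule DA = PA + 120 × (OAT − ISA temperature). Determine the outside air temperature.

Density altitude − pressure altitude = 4200 − 1500 = +2700 ft.
At 120 ft/°C that is an ISA deviation of 2700/120 = +22.5°C.
ISA temperature at 1500 ft = 15 − 2 × (1500/1000) = 12°C.
OAT = ISA + deviation = 12 + (+22.5) = 34.5°C.

34.5°C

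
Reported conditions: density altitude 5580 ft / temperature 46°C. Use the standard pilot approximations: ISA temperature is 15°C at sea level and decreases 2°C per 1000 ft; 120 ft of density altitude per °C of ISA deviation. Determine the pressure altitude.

DA = PA + 120 × (OAT − (15 − 2·PA/1000)) = PA + 120·OAT − 1800 + 0.24·PA = 1.24·PA + 120·OAT − 1800.
So 1.24·PA = 5580 − 120 × 46 + 1800 = 1860.
PA = 1860 / 1.24 = 1500 ft.

1500 ft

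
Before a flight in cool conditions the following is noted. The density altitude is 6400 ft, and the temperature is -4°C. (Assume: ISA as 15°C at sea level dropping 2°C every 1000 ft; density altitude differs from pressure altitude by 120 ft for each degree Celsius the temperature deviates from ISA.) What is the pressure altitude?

7000 ft

DA = PA + 120 × (OAT − (15 − 2·PA/1000)) = PA + 120·OAT − 1800 + 0.24·PA = 1.24·PA + 120·OAT − 1800.
So 1.24·PA = 6400 − 120 × (-4) + 1800 = 8680.
PA = 8680 / 1.24 = 7000 ft.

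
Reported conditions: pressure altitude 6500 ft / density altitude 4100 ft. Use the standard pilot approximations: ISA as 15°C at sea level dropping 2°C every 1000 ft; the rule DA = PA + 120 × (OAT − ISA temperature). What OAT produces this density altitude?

-18°C

Density altitude − pressure altitude = 4100 − 6500 = -2400 ft.
At 120 ft/°C that is an ISA deviation of -2400/120 = -20°C.
ISA temperature at 6500 ft = 15 − 2 × (6500/1000) = 2°C.
OAT = ISA + deviation = 2 + (-20) = -18°C.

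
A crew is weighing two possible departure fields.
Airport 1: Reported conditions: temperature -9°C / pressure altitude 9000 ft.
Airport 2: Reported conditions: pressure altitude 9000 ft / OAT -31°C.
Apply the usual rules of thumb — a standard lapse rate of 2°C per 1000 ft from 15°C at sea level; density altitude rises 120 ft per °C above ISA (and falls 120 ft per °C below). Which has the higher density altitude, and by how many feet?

Airport 1 by 2640 ft

Airport 1: ISA temp = -3°C, deviation -6°C, DA = 9000 + 120 × (-6) = 8280 ft.
Airport 2: ISA temp = -3°C, deviation -28°C, DA = 9000 + 120 × (-28) = 5640 ft.
Airport 1 is higher by 8280 − 5640 = 2640 ft.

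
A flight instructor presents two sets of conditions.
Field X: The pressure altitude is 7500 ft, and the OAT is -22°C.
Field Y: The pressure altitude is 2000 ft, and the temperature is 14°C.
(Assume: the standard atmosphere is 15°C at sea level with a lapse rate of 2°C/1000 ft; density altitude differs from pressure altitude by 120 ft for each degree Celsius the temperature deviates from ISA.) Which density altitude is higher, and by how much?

Field X: ISA temp = 0°C, deviation -22°C, DA = 7500 + 120 × (-22) = 4860 ft.
Field Y: ISA temp = 11°C, deviation +3°C, DA = 2000 + 120 × 3 = 2360 ft.
Field X is higher by 4860 − 2360 = 2500 ft.

Field X by 2500 ft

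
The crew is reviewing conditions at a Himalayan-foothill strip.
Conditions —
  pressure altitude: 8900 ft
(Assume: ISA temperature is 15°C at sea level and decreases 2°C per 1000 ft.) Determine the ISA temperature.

-2.8°C

ISA temperature = 15 − 2 × (8900/1000) = 15 − 17.8 = -2.8°C.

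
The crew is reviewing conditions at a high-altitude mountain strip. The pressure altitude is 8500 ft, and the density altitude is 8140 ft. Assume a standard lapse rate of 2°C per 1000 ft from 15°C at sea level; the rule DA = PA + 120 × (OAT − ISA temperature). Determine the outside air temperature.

Density altitude − pressure altitude = 8140 − 8500 = -360 ft.
At 120 ft/°C that is an ISA deviation of -360/120 = -3°C.
ISA temperature at 8500 ft = 15 − 2 × (8500/1000) = -2°C.
OAT = ISA + deviation = -2 + (-3) = -5°C.

-5°C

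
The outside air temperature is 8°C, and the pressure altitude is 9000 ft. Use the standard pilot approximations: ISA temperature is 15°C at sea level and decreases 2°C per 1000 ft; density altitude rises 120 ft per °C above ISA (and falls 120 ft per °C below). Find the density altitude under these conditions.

10320 ft

ISA temperature at 9000 ft = 15 − 2 × (9000/1000) = -3°C.
ISA deviation = 8 − (-3) = +11°C.
Density altitude = 9000 + 120 × (11) = 9000 + (+1320) = 10320 ft.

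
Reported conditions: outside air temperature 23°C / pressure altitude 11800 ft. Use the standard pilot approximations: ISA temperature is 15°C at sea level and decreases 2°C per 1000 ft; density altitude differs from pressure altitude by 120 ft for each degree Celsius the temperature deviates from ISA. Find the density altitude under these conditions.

ISA temperature at 11800 ft = 15 − 2 × (11800/1000) = -8.6°C.
ISA deviation = 23 − (-8.6) = +31.6°C.
Density altitude = 11800 + 120 × (31.6) = 11800 + (+3792) = 15592 ft.

15592 ft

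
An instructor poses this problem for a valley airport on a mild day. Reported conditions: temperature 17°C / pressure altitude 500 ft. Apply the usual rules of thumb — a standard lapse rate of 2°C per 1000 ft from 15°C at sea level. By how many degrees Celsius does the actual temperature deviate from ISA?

ISA temperature at 500 ft = 15 − 2 × (500/1000) = 14°C.
Deviation = OAT − ISA = 17 − 14 = +3°C.

ISA+3°C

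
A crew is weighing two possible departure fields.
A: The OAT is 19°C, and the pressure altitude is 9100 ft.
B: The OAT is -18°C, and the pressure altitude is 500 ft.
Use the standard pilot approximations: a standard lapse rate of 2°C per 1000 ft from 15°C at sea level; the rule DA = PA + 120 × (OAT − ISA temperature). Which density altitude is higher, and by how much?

A by 15104 ft

A: ISA temp = -3.2°C, deviation +22.2°C, DA = 9100 + 120 × 22.2 = 11764 ft.
B: ISA temp = 14°C, deviation -32°C, DA = 500 + 120 × (-32) = -3340 ft.
A is higher by 11764 − (-3340) = 15104 ft.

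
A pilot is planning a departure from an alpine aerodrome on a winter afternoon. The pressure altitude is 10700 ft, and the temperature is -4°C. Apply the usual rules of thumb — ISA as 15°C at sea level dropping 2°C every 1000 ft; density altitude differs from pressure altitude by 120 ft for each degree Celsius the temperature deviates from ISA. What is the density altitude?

10988 ft

ISA temperature at 10700 ft = 15 − 2 × (10700/1000) = -6.4°C.
ISA deviation = -4 − (-6.4) = +2.4°C.
Density altitude = 10700 + 120 × (2.4) = 10700 + (+288) = 10988 ft.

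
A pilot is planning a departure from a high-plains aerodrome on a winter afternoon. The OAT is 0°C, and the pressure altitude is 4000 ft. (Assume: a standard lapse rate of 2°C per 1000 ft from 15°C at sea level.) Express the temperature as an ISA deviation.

ISA temperature at 4000 ft = 15 − 2 × (4000/1000) = 7°C.
Deviation = OAT − ISA = 0 − 7 = -7°C.

ISA-7°C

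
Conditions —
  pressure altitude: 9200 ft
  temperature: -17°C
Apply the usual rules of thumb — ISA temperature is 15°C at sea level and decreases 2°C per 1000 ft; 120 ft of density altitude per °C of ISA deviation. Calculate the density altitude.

7568 ft

ISA temperature at 9200 ft = 15 − 2 × (9200/1000) = -3.4°C.
ISA deviation = -17 − (-3.4) = -13.6°C.
Density altitude = 9200 + 120 × (-13.6) = 9200 + (-1632) = 7568 ft.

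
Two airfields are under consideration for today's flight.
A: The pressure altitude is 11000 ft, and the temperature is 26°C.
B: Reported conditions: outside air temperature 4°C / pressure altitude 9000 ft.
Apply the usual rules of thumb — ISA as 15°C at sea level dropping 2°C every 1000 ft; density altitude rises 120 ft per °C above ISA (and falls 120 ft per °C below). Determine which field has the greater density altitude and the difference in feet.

A: ISA temp = -7°C, deviation +33°C, DA = 11000 + 120 × 33 = 14960 ft.
B: ISA temp = -3°C, deviation +7°C, DA = 9000 + 120 × 7 = 9840 ft.
A is higher by 14960 − 9840 = 5120 ft.

A by 5120 ft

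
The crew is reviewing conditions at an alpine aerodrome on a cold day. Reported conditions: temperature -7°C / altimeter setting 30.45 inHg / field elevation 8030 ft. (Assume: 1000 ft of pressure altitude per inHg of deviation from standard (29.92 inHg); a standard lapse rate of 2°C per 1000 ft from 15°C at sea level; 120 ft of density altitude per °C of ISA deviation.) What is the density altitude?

6660 ft

Pressure altitude = 8030 + (29.92 − 30.45) × 1000 = 8030 + (-530) = 7500 ft.
ISA temperature at 7500 ft = 15 − 2 × (7500/1000) = 0°C.
ISA deviation = -7 − 0 = -7°C.
Density altitude = 7500 + 120 × (-7) = 6660 ft.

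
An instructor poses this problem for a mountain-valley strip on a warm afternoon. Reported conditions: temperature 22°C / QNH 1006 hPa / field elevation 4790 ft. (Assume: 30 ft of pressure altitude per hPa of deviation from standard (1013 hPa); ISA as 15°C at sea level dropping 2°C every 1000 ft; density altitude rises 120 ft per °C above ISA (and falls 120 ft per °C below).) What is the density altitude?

Pressure altitude = 4790 + (1013 − 1006) × 30 = 4790 + (+210) = 5000 ft.
ISA temperature at 5000 ft = 15 − 2 × (5000/1000) = 5°C.
ISA deviation = 22 − 5 = +17°C.
Density altitude = 5000 + 120 × (17) = 7040 ft.

7040 ft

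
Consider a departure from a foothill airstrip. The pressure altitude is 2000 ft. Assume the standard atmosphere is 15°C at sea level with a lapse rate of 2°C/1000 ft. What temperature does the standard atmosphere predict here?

11°C

ISA temperature = 15 − 2 × (2000/1000) = 15 − 4 = 11°C.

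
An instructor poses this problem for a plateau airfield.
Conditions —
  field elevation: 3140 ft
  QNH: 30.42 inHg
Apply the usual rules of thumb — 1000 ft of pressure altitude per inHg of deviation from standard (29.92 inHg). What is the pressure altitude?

Pressure correction = (29.92 − 30.42) × 1000 = -500 ft.
Pressure altitude = 3140 + (-500) = 2640 ft.

2640 ft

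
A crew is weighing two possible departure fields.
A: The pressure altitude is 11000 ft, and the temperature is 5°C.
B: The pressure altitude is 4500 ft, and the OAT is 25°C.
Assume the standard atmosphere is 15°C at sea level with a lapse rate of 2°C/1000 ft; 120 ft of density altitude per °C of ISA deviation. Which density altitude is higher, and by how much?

A by 5660 ft

A: ISA temp = -7°C, deviation +12°C, DA = 11000 + 120 × 12 = 12440 ft.
B: ISA temp = 6°C, deviation +19°C, DA = 4500 + 120 × 19 = 6780 ft.
A is higher by 12440 − 6780 = 5660 ft.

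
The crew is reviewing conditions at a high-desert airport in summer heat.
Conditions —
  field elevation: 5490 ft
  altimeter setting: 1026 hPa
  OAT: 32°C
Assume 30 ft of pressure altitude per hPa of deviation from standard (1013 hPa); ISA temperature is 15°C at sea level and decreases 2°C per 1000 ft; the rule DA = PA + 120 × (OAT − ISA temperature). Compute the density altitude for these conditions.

8364 ft

Pressure altitude = 5490 + (1013 − 1026) × 30 = 5490 + (-390) = 5100 ft.
ISA temperature at 5100 ft = 15 − 2 × (5100/1000) = 4.8°C.
ISA deviation = 32 − 4.8 = +27.2°C.
Density altitude = 5100 + 120 × (27.2) = 8364 ft.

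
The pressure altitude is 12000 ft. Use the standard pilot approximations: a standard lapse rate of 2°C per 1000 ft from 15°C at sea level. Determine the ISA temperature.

ISA temperature = 15 − 2 × (12000/1000) = 15 − 24 = -9°C.

-9°C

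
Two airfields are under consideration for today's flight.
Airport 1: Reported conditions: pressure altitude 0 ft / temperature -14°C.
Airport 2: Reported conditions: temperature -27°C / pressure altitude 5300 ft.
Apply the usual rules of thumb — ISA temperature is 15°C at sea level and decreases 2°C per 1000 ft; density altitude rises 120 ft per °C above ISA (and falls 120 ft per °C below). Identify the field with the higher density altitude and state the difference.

Airport 1: ISA temp = 15°C, deviation -29°C, DA = 0 + 120 × (-29) = -3480 ft.
Airport 2: ISA temp = 4.4°C, deviation -31.4°C, DA = 5300 + 120 × (-31.4) = 1532 ft.
Airport 2 is higher by 1532 − (-3480) = 5012 ft.

Airport 2 by 5012 ft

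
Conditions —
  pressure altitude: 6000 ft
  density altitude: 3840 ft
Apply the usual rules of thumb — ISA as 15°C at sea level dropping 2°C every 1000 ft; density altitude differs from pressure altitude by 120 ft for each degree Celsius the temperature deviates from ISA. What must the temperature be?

-15°C

Density altitude − pressure altitude = 3840 − 6000 = -2160 ft.
At 120 ft/°C that is an ISA deviation of -2160/120 = -18°C.
ISA temperature at 6000 ft = 15 − 2 × (6000/1000) = 3°C.
OAT = ISA + deviation = 3 + (-18) = -15°C.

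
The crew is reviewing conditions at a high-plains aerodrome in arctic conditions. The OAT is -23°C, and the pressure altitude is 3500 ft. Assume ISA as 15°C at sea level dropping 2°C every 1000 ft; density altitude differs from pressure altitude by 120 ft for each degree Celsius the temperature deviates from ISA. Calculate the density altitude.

ISA temperature at 3500 ft = 15 − 2 × (3500/1000) = 8°C.
ISA deviation = -23 − 8 = -31°C.
Density altitude = 3500 + 120 × (-31) = 3500 + (-3720) = -220 ft.

-220 ft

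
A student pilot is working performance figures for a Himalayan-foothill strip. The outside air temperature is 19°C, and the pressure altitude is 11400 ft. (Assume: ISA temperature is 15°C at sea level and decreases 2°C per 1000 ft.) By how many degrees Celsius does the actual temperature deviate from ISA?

ISA+26.8°C

ISA temperature at 11400 ft = 15 − 2 × (11400/1000) = -7.8°C.
Deviation = OAT − ISA = 19 − (-7.8) = +26.8°C.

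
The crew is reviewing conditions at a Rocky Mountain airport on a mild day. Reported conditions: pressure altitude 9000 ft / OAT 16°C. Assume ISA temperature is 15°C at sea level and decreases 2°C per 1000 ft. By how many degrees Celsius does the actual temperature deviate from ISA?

ISA temperature at 9000 ft = 15 − 2 × (9000/1000) = -3°C.
Deviation = OAT − ISA = 16 − (-3) = +19°C.

ISA+19°C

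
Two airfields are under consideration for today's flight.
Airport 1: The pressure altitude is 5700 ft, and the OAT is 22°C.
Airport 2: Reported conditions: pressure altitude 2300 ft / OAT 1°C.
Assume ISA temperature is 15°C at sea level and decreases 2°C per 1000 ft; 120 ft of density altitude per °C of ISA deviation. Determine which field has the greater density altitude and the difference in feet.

Airport 1 by 6736 ft

Airport 1: ISA temp = 3.6°C, deviation +18.4°C, DA = 5700 + 120 × 18.4 = 7908 ft.
Airport 2: ISA temp = 10.4°C, deviation -9.4°C, DA = 2300 + 120 × (-9.4) = 1172 ft.
Airport 1 is higher by 7908 − 1172 = 6736 ft.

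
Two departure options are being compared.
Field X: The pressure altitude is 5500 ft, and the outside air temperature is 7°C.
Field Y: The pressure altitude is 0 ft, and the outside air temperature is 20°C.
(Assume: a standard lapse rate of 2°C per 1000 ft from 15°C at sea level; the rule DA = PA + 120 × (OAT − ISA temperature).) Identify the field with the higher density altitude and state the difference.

Field X by 5260 ft

Field X: ISA temp = 4°C, deviation +3°C, DA = 5500 + 120 × 3 = 5860 ft.
Field Y: ISA temp = 15°C, deviation +5°C, DA = 0 + 120 × 5 = 600 ft.
Field X is higher by 5860 − 600 = 5260 ft.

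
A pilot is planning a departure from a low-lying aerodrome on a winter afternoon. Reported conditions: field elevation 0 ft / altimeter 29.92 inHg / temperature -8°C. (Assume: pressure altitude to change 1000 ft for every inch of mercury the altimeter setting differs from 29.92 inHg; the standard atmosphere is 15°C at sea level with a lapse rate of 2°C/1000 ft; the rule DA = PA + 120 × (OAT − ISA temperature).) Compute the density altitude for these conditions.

Pressure altitude = 0 + (29.92 − 29.92) × 1000 = 0 + (0) = 0 ft.
ISA temperature at 0 ft = 15 − 2 × (0/1000) = 15°C.
ISA deviation = -8 − 15 = -23°C.
Density altitude = 0 + 120 × (-23) = -2760 ft.

-2760 ft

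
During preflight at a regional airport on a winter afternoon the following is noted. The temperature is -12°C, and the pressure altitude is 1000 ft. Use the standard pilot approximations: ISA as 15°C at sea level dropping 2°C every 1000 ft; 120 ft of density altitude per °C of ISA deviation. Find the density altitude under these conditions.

-2000 ft

ISA temperature at 1000 ft = 15 − 2 × (1000/1000) = 13°C.
ISA deviation = -12 − 13 = -25°C.
Density altitude = 1000 + 120 × (-25) = 1000 + (-3000) = -2000 ft.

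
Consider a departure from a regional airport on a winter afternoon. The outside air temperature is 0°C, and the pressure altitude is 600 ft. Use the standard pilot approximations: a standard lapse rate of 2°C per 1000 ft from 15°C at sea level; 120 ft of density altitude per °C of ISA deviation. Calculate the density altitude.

-1056 ft

ISA temperature at 600 ft = 15 − 2 × (600/1000) = 13.8°C.
ISA deviation = 0 − 13.8 = -13.8°C.
Density altitude = 600 + 120 × (-13.8) = 600 + (-1656) = -1056 ft.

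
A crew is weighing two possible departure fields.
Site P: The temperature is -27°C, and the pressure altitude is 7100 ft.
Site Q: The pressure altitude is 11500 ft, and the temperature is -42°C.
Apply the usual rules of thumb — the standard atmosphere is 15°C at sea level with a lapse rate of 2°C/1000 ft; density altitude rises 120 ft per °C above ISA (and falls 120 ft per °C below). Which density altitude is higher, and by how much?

Site P: ISA temp = 0.8°C, deviation -27.8°C, DA = 7100 + 120 × (-27.8) = 3764 ft.
Site Q: ISA temp = -8°C, deviation -34°C, DA = 11500 + 120 × (-34) = 7420 ft.
Site Q is higher by 7420 − 3764 = 3656 ft.

Site Q by 3656 ft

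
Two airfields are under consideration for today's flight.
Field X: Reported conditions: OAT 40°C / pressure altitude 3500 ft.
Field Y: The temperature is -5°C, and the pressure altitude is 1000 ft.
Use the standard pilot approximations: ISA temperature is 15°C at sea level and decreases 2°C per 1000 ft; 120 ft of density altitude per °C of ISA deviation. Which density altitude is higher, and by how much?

Field X: ISA temp = 8°C, deviation +32°C, DA = 3500 + 120 × 32 = 7340 ft.
Field Y: ISA temp = 13°C, deviation -18°C, DA = 1000 + 120 × (-18) = -1160 ft.
Field X is higher by 7340 − (-1160) = 8500 ft.

Field X by 8500 ft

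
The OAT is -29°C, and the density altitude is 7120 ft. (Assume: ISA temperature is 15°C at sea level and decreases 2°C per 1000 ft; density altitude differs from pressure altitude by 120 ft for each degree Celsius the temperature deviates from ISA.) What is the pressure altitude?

DA = PA + 120 × (OAT − (15 − 2·PA/1000)) = PA + 120·OAT − 1800 + 0.24·PA = 1.24·PA + 120·OAT − 1800.
So 1.24·PA = 7120 − 120 × (-29) + 1800 = 12400.
PA = 12400 / 1.24 = 10000 ft.

10000 ft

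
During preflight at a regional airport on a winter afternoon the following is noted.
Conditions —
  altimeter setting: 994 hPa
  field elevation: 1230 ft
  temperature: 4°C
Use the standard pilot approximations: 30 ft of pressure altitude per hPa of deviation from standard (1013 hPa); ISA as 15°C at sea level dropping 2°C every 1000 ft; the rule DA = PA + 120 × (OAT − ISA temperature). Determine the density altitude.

Pressure altitude = 1230 + (1013 − 994) × 30 = 1230 + (+570) = 1800 ft.
ISA temperature at 1800 ft = 15 − 2 × (1800/1000) = 11.4°C.
ISA deviation = 4 − 11.4 = -7.4°C.
Density altitude = 1800 + 120 × (-7.4) = 912 ft.

912 ft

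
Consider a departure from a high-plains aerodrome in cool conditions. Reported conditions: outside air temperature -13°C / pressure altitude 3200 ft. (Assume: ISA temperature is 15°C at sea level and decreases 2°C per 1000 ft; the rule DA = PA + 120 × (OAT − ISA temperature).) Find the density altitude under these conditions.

ISA temperature at 3200 ft = 15 − 2 × (3200/1000) = 8.6°C.
ISA deviation = -13 − 8.6 = -21.6°C.
Density altitude = 3200 + 120 × (-21.6) = 3200 + (-2592) = 608 ft.

608 ft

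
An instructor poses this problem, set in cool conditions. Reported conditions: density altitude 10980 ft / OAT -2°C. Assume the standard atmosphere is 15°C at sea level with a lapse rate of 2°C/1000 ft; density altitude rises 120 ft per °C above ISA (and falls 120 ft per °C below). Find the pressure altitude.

DA = PA + 120 × (OAT − (15 − 2·PA/1000)) = PA + 120·OAT − 1800 + 0.24·PA = 1.24·PA + 120·OAT − 1800.
So 1.24·PA = 10980 − 120 × (-2) + 1800 = 13020.
PA = 13020 / 1.24 = 10500 ft.

10500 ft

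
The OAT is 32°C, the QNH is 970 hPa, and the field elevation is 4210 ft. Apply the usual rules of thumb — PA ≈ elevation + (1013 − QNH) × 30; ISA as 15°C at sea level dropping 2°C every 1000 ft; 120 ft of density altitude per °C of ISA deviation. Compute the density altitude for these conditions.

8860 ft

Pressure altitude = 4210 + (1013 − 970) × 30 = 4210 + (+1290) = 5500 ft.
ISA temperature at 5500 ft = 15 − 2 × (5500/1000) = 4°C.
ISA deviation = 32 − 4 = +28°C.
Density altitude = 5500 + 120 × (28) = 8860 ft.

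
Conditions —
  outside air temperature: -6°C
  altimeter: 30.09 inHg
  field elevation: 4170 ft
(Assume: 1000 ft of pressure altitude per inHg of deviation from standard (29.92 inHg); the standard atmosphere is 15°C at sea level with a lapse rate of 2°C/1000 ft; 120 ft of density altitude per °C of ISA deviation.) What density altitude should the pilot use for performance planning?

2440 ft

Pressure altitude = 4170 + (29.92 − 30.09) × 1000 = 4170 + (-170) = 4000 ft.
ISA temperature at 4000 ft = 15 − 2 × (4000/1000) = 7°C.
ISA deviation = -6 − 7 = -13°C.
Density altitude = 4000 + 120 × (-13) = 2440 ft.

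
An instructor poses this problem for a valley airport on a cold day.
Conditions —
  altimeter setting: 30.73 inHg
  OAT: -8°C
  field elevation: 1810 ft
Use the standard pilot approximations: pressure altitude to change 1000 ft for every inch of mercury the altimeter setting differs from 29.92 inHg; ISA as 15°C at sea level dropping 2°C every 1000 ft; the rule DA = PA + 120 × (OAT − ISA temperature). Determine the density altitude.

-1520 ft

Pressure altitude = 1810 + (29.92 − 30.73) × 1000 = 1810 + (-810) = 1000 ft.
ISA temperature at 1000 ft = 15 − 2 × (1000/1000) = 13°C.
ISA deviation = -8 − 13 = -21°C.
Density altitude = 1000 + 120 × (-21) = -1520 ft.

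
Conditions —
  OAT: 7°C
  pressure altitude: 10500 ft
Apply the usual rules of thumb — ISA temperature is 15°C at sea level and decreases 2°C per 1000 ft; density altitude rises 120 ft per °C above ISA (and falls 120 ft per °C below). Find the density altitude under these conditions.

ISA temperature at 10500 ft = 15 − 2 × (10500/1000) = -6°C.
ISA deviation = 7 − (-6) = +13°C.
Density altitude = 10500 + 120 × (13) = 10500 + (+1560) = 12060 ft.

12060 ft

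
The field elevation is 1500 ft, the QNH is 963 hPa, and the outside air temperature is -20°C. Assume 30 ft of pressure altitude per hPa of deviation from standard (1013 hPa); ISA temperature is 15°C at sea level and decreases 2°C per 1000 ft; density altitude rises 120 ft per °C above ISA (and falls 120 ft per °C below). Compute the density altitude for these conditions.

-480 ft

Pressure altitude = 1500 + (1013 − 963) × 30 = 1500 + (+1500) = 3000 ft.
ISA temperature at 3000 ft = 15 − 2 × (3000/1000) = 9°C.
ISA deviation = -20 − 9 = -29°C.
Density altitude = 3000 + 120 × (-29) = -480 ft.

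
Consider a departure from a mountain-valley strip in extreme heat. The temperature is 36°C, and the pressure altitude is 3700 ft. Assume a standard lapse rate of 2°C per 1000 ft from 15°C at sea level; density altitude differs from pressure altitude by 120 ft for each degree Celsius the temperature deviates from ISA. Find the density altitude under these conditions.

ISA temperature at 3700 ft = 15 − 2 × (3700/1000) = 7.6°C.
ISA deviation = 36 − 7.6 = +28.4°C.
Density altitude = 3700 + 120 × (28.4) = 3700 + (+3408) = 7108 ft.

7108 ft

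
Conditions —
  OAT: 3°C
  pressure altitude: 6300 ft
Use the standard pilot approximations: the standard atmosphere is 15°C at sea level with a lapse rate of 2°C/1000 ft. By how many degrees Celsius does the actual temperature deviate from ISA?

ISA temperature at 6300 ft = 15 − 2 × (6300/1000) = 2.4°C.
Deviation = OAT − ISA = 3 − 2.4 = +0.6°C.

ISA+0.6°C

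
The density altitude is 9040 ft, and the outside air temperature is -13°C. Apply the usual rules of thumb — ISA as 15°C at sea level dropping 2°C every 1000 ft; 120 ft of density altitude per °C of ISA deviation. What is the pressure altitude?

10000 ft

DA = PA + 120 × (OAT − (15 − 2·PA/1000)) = PA + 120·OAT − 1800 + 0.24·PA = 1.24·PA + 120·OAT − 1800.
So 1.24·PA = 9040 − 120 × (-13) + 1800 = 12400.
PA = 12400 / 1.24 = 10000 ft.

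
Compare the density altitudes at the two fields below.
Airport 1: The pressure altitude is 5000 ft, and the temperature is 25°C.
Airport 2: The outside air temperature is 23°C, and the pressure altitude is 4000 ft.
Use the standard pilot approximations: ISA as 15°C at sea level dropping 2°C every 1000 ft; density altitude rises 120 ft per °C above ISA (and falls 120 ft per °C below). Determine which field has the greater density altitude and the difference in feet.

Airport 1: ISA temp = 5°C, deviation +20°C, DA = 5000 + 120 × 20 = 7400 ft.
Airport 2: ISA temp = 7°C, deviation +16°C, DA = 4000 + 120 × 16 = 5920 ft.
Airport 1 is higher by 7400 − 5920 = 1480 ft.

Airport 1 by 1480 ft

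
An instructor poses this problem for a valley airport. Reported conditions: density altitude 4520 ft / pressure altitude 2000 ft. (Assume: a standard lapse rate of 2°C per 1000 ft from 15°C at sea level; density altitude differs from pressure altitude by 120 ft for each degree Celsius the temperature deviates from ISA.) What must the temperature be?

32°C

Density altitude − pressure altitude = 4520 − 2000 = +2520 ft.
At 120 ft/°C that is an ISA deviation of 2520/120 = +21°C.
ISA temperature at 2000 ft = 15 − 2 × (2000/1000) = 11°C.
OAT = ISA + deviation = 11 + (+21) = 32°C.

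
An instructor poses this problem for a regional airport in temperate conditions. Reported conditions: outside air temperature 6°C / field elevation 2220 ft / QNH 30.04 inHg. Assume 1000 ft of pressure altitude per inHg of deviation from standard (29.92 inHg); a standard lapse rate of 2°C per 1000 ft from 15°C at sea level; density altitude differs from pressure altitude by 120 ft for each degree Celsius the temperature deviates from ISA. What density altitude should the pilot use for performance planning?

Pressure altitude = 2220 + (29.92 − 30.04) × 1000 = 2220 + (-120) = 2100 ft.
ISA temperature at 2100 ft = 15 − 2 × (2100/1000) = 10.8°C.
ISA deviation = 6 − 10.8 = -4.8°C.
Density altitude = 2100 + 120 × (-4.8) = 1524 ft.

1524 ft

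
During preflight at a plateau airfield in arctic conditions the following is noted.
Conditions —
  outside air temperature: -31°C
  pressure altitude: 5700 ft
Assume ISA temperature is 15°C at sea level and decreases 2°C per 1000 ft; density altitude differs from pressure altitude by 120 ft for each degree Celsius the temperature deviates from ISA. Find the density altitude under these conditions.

ISA temperature at 5700 ft = 15 − 2 × (5700/1000) = 3.6°C.
ISA deviation = -31 − 3.6 = -34.6°C.
Density altitude = 5700 + 120 × (-34.6) = 5700 + (-4152) = 1548 ft.

1548 ft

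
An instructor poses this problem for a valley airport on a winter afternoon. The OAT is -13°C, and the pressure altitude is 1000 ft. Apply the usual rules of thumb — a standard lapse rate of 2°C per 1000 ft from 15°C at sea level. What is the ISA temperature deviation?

ISA-26°C

ISA temperature at 1000 ft = 15 − 2 × (1000/1000) = 13°C.
Deviation = OAT − ISA = -13 − 13 = -26°C.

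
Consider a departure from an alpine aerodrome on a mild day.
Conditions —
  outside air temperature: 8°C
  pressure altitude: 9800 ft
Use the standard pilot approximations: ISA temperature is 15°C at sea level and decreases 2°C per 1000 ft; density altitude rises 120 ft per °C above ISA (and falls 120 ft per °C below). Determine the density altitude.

11312 ft

ISA temperature at 9800 ft = 15 − 2 × (9800/1000) = -4.6°C.
ISA deviation = 8 − (-4.6) = +12.6°C.
Density altitude = 9800 + 120 × (12.6) = 9800 + (+1512) = 11312 ft.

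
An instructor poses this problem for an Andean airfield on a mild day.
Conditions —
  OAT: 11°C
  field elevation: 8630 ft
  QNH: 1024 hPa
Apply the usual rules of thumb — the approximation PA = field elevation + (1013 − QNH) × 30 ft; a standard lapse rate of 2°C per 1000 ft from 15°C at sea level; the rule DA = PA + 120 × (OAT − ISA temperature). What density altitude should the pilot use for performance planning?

9812 ft

Pressure altitude = 8630 + (1013 − 1024) × 30 = 8630 + (-330) = 8300 ft.
ISA temperature at 8300 ft = 15 − 2 × (8300/1000) = -1.6°C.
ISA deviation = 11 − (-1.6) = +12.6°C.
Density altitude = 8300 + 120 × (12.6) = 9812 ft.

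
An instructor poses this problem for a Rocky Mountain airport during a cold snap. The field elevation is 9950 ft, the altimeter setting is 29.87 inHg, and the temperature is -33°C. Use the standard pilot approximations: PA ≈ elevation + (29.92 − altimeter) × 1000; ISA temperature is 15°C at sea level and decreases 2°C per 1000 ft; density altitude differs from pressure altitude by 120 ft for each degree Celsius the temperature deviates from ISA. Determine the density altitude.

Pressure altitude = 9950 + (29.92 − 29.87) × 1000 = 9950 + (+50) = 10000 ft.
ISA temperature at 10000 ft = 15 − 2 × (10000/1000) = -5°C.
ISA deviation = -33 − (-5) = -28°C.
Density altitude = 10000 + 120 × (-28) = 6640 ft.

6640 ft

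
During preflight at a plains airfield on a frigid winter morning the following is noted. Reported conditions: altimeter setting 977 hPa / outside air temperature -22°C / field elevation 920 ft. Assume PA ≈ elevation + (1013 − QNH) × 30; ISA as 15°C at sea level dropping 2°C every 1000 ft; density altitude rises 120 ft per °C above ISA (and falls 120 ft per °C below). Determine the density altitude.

-1960 ft

Pressure altitude = 920 + (1013 − 977) × 30 = 920 + (+1080) = 2000 ft.
ISA temperature at 2000 ft = 15 − 2 × (2000/1000) = 11°C.
ISA deviation = -22 − 11 = -33°C.
Density altitude = 2000 + 120 × (-33) = -1960 ft.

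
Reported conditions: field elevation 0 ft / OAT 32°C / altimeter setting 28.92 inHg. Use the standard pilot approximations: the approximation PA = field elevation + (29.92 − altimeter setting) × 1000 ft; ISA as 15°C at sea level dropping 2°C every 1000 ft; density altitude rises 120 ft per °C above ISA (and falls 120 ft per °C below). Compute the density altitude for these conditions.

3280 ft

Pressure altitude = 0 + (29.92 − 28.92) × 1000 = 0 + (+1000) = 1000 ft.
ISA temperature at 1000 ft = 15 − 2 × (1000/1000) = 13°C.
ISA deviation = 32 − 13 = +19°C.
Density altitude = 1000 + 120 × (19) = 3280 ft.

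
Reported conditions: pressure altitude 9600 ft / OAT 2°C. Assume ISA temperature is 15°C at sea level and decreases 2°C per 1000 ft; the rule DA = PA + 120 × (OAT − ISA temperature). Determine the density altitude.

ISA temperature at 9600 ft = 15 − 2 × (9600/1000) = -4.2°C.
ISA deviation = 2 − (-4.2) = +6.2°C.
Density altitude = 9600 + 120 × (6.2) = 9600 + (+744) = 10344 ft.

10344 ft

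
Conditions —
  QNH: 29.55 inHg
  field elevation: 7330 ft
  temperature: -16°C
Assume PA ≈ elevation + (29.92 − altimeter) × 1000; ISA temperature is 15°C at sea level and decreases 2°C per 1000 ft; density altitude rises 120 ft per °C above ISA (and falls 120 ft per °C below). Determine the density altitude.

5828 ft

Pressure altitude = 7330 + (29.92 − 29.55) × 1000 = 7330 + (+370) = 7700 ft.
ISA temperature at 7700 ft = 15 − 2 × (7700/1000) = -0.4°C.
ISA deviation = -16 − (-0.4) = -15.6°C.
Density altitude = 7700 + 120 × (-15.6) = 5828 ft.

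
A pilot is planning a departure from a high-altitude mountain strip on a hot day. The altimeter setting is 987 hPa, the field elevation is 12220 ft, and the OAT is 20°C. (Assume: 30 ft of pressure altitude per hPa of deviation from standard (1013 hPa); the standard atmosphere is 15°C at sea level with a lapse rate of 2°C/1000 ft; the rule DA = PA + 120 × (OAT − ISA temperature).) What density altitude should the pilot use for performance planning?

16720 ft

Pressure altitude = 12220 + (1013 − 987) × 30 = 12220 + (+780) = 13000 ft.
ISA temperature at 13000 ft = 15 − 2 × (13000/1000) = -11°C.
ISA deviation = 20 − (-11) = +31°C.
Density altitude = 13000 + 120 × (31) = 16720 ft.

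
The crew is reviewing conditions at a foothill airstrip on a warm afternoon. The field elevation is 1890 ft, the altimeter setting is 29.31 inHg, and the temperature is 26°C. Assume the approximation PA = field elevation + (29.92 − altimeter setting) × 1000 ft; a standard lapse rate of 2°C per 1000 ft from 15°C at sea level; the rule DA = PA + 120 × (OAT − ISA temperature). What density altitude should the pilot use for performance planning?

Pressure altitude = 1890 + (29.92 − 29.31) × 1000 = 1890 + (+610) = 2500 ft.
ISA temperature at 2500 ft = 15 − 2 × (2500/1000) = 10°C.
ISA deviation = 26 − 10 = +16°C.
Density altitude = 2500 + 120 × (16) = 4420 ft.

4420 ft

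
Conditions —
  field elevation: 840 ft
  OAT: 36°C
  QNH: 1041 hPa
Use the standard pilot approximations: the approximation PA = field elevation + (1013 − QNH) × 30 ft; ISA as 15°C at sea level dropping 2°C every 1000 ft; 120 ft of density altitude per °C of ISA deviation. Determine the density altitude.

Pressure altitude = 840 + (1013 − 1041) × 30 = 840 + (-840) = 0 ft.
ISA temperature at 0 ft = 15 − 2 × (0/1000) = 15°C.
ISA deviation = 36 − 15 = +21°C.
Density altitude = 0 + 120 × (21) = 2520 ft.

2520 ft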